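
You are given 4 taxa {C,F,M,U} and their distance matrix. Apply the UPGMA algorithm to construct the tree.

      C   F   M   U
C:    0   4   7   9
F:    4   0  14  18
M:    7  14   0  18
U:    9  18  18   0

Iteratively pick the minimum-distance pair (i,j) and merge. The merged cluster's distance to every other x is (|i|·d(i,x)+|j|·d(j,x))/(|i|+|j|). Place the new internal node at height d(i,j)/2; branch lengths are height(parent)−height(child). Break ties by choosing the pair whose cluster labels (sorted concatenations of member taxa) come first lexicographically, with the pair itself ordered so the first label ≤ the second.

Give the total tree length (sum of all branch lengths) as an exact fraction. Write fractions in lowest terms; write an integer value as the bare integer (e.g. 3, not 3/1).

89/4

1. join C+F (d=4) ⇒ CF; edges |C|=2, |F|=2
  updated: d(CF,M)=21/2, d(CF,U)=27/2
2. join CF+M (d=21/2) ⇒ CFM; edges |CF|=13/4, |M|=21/4
  updated: d(CFM,U)=15
3. join CFM+U (d=15) ⇒ CFMU; edges |CFM|=9/4, |U|=15/2
final tree: (((C:2,F:2):13/4,M:21/4):9/4,U:15/2)
total length: 89/4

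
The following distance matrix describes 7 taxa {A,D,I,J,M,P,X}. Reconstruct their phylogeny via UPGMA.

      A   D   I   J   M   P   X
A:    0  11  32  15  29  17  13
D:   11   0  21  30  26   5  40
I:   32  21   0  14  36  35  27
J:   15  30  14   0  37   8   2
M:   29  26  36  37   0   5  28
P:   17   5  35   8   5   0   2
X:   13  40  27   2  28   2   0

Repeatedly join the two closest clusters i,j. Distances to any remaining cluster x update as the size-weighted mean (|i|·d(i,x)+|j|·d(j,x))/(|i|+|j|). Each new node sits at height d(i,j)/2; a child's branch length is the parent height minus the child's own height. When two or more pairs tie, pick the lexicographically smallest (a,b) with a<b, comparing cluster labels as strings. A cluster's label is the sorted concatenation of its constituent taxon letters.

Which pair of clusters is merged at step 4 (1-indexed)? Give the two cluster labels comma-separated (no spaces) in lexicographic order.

iteration 1: select J,X (d=2); attach at lengths (1, 1); label the merged cluster JX
  updated: d(A,JX)=14, d(D,JX)=35, d(I,JX)=41/2, d(JX,M)=65/2, d(JX,P)=5
iteration 2: select D,P (d=5); attach at lengths (5/2, 5/2); label the merged cluster DP
  updated: d(A,DP)=14, d(DP,I)=28, d(DP,JX)=20, d(DP,M)=31/2
iteration 3: select A,DP (d=14); attach at lengths (7, 9/2); label the merged cluster ADP
  updated: d(ADP,I)=88/3, d(ADP,JX)=18, d(ADP,M)=20
iteration 4: select ADP,JX (d=18); attach at lengths (2, 8); label the merged cluster ADJPX
  updated: d(ADJPX,I)=129/5, d(ADJPX,M)=25
iteration 5: select ADJPX,M (d=25); attach at lengths (7/2, 25/2); label the merged cluster ADJMPX
  updated: d(ADJMPX,I)=55/2
iteration 6: select ADJMPX,I (d=55/2); attach at lengths (5/4, 55/4); label the merged cluster ADIJMPX
final tree: ((((A:7,(D:5/2,P:5/2):9/2):2,(J:1,X:1):8):7/2,M:25/2):5/4,I:55/4)
total length: 119/2

ADP,JX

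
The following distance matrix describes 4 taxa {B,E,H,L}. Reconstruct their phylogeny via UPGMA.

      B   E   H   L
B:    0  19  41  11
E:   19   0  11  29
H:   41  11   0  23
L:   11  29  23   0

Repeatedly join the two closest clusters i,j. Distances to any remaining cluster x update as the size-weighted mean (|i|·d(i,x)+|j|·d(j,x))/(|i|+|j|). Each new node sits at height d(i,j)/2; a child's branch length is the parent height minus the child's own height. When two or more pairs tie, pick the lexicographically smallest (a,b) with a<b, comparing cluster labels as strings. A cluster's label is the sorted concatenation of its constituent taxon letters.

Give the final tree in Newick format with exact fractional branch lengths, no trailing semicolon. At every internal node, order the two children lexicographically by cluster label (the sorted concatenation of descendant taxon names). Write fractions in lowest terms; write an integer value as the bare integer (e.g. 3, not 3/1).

iteration 1: select B,L (d=11); attach at lengths (11/2, 11/2); label the merged cluster BL
  updated: d(BL,E)=24, d(BL,H)=32
iteration 2: select E,H (d=11); attach at lengths (11/2, 11/2); label the merged cluster EH
  updated: d(BL,EH)=28
iteration 3: select BL,EH (d=28); attach at lengths (17/2, 17/2); label the merged cluster BEHL
final tree: ((B:11/2,L:11/2):17/2,(E:11/2,H:11/2):17/2)
total length: 39

((B:11/2,L:11/2):17/2,(E:11/2,H:11/2):17/2)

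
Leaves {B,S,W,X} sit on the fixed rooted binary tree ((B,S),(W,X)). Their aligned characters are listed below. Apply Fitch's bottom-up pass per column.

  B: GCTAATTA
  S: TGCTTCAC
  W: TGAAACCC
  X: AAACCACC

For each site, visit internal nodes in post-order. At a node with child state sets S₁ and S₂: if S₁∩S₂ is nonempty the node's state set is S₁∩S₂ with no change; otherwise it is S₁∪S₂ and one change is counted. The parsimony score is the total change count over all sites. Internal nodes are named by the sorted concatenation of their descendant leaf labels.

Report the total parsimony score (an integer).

[col 0] BS: children B:{G}, S:{T} ∪→ {G,T}; cost 1
[col 0] WX: children W:{T}, X:{A} ∪→ {A,T}; cost 1
[col 0] BSWX: children BS:{G,T}, WX:{A,T} ∩→ {T}; cost 0
[col 1] BS: children B:{C}, S:{G} ∪→ {C,G}; cost 1
[col 1] WX: children W:{G}, X:{A} ∪→ {A,G}; cost 1
[col 1] BSWX: children BS:{C,G}, WX:{A,G} ∩→ {G}; cost 0
[col 2] BS: children B:{T}, S:{C} ∪→ {C,T}; cost 1
[col 2] WX: children W:{A}, X:{A} ∩→ {A}; cost 0
[col 2] BSWX: children BS:{C,T}, WX:{A} ∪→ {A,C,T}; cost 1
[col 3] BS: children B:{A}, S:{T} ∪→ {A,T}; cost 1
[col 3] WX: children W:{A}, X:{C} ∪→ {A,C}; cost 1
[col 3] BSWX: children BS:{A,T}, WX:{A,C} ∩→ {A}; cost 0
[col 4] BS: children B:{A}, S:{T} ∪→ {A,T}; cost 1
[col 4] WX: children W:{A}, X:{C} ∪→ {A,C}; cost 1
[col 4] BSWX: children BS:{A,T}, WX:{A,C} ∩→ {A}; cost 0
[col 5] BS: children B:{T}, S:{C} ∪→ {C,T}; cost 1
[col 5] WX: children W:{C}, X:{A} ∪→ {A,C}; cost 1
[col 5] BSWX: children BS:{C,T}, WX:{A,C} ∩→ {C}; cost 0
[col 6] BS: children B:{T}, S:{A} ∪→ {A,T}; cost 1
[col 6] WX: children W:{C}, X:{C} ∩→ {C}; cost 0
[col 6] BSWX: children BS:{A,T}, WX:{C} ∪→ {A,C,T}; cost 1
[col 7] BS: children B:{A}, S:{C} ∪→ {A,C}; cost 1
[col 7] WX: children W:{C}, X:{C} ∩→ {C}; cost 0
[col 7] BSWX: children BS:{A,C}, WX:{C} ∩→ {C}; cost 0
per-site changes: [2, 2, 2, 2, 2, 2, 2, 1]; total = 15

15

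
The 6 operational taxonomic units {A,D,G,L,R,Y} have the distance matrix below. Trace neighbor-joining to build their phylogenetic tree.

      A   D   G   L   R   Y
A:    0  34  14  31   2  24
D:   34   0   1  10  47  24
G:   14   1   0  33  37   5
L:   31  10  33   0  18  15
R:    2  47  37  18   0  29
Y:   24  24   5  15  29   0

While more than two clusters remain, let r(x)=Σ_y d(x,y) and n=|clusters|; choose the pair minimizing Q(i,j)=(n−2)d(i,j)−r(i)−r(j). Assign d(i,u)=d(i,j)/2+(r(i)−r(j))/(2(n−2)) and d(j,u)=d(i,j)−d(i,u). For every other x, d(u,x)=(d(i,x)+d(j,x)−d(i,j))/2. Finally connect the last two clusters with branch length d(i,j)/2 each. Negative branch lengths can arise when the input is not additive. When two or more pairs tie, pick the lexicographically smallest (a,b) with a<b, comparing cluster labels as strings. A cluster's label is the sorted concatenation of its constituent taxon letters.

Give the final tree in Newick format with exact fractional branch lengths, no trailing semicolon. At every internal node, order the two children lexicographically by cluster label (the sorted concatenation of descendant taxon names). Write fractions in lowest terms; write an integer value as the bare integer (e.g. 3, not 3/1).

1. join A+R (d=2, Q=-230) ⇒ AR; edges |A|=-5/2, |R|=9/2
  updated: d(AR,D)=79/2, d(AR,G)=49/2, d(AR,L)=47/2, d(AR,Y)=51/2
2. join D+G (d=1, Q=-135) ⇒ DG; edges |D|=7/3, |G|=-4/3
  updated: d(AR,DG)=63/2, d(DG,L)=21, d(DG,Y)=14
3. join AR+L (d=47/2, Q=-93) ⇒ ALR; edges |AR|=17, |L|=13/2
  updated: d(ALR,DG)=29/2, d(ALR,Y)=17/2
4. join ALR+DG (d=29/2, Q=-37) ⇒ ADGLR; edges |ALR|=9/2, |DG|=10
  updated: d(ADGLR,Y)=4
5. join ADGLR+Y (d=4) ⇒ ADGLRY; edges |ADGLR|=2, |Y|=2
final tree: ((((A:-5/2,R:9/2):17,L:13/2):9/2,(D:7/3,G:-4/3):10):2,Y:2)
total length: 45

((((A:-5/2,R:9/2):17,L:13/2):9/2,(D:7/3,G:-4/3):10):2,Y:2)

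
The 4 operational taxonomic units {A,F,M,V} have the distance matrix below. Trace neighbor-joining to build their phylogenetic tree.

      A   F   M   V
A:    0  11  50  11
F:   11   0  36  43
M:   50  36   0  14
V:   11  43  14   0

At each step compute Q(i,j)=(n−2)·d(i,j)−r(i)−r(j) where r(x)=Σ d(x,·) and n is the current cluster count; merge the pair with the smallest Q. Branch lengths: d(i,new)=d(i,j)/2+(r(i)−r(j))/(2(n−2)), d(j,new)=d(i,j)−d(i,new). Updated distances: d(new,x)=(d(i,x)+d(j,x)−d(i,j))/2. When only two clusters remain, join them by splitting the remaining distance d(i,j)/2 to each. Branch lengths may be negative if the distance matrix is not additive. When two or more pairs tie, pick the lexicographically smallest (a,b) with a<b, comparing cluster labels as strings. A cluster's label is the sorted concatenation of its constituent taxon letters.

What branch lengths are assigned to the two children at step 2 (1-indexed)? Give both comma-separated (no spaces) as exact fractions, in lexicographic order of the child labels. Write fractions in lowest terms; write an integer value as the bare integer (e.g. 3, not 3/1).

45/2,15

step 1: merge (A,F) at d=11, Q=-140; branch lengths A→1, F→10; new cluster AF
  updated: d(AF,M)=75/2, d(AF,V)=43/2
step 2: merge (AF,M) at d=75/2, Q=-73; branch lengths AF→45/2, M→15; new cluster AFM
  updated: d(AFM,V)=-1
step 3: merge (AFM,V) at d=-1; branch lengths AFM→-1/2, V→-1/2; new cluster AFMV
final tree: (((A:1,F:10):45/2,M:15):-1/2,V:-1/2)
total length: 95/2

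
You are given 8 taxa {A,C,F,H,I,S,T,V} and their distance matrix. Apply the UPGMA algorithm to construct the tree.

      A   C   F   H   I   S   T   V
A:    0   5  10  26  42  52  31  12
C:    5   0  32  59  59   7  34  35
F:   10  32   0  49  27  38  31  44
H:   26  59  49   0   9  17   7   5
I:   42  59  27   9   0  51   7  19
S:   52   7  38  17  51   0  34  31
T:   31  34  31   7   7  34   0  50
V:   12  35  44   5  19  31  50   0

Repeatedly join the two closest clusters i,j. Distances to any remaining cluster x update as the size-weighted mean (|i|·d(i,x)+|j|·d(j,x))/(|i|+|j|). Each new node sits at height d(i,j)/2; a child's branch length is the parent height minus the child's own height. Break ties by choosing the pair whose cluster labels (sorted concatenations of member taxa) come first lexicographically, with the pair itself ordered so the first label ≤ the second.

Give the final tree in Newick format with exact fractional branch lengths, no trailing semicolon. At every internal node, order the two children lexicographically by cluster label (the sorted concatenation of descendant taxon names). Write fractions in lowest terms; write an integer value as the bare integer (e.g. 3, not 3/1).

((((A:5/2,C:5/2):8,F:21/2):17/3,S:97/6):97/48,((H:5/2,V:5/2):65/8,(I:7/2,T:7/2):57/8):121/16)

iteration 1: select A,C (d=5); attach at lengths (5/2, 5/2); label the merged cluster AC
  updated: d(AC,F)=21, d(AC,H)=85/2, d(AC,I)=101/2, d(AC,S)=59/2, d(AC,T)=65/2, d(AC,V)=47/2
iteration 2: select H,V (d=5); attach at lengths (5/2, 5/2); label the merged cluster HV
  updated: d(AC,HV)=33, d(F,HV)=93/2, d(HV,I)=14, d(HV,S)=24, d(HV,T)=57/2
iteration 3: select I,T (d=7); attach at lengths (7/2, 7/2); label the merged cluster IT
  updated: d(AC,IT)=83/2, d(F,IT)=29, d(HV,IT)=85/4, d(IT,S)=85/2
iteration 4: select AC,F (d=21); attach at lengths (8, 21/2); label the merged cluster ACF
  updated: d(ACF,HV)=75/2, d(ACF,IT)=112/3, d(ACF,S)=97/3
iteration 5: select HV,IT (d=85/4); attach at lengths (65/8, 57/8); label the merged cluster HITV
  updated: d(ACF,HITV)=449/12, d(HITV,S)=133/4
iteration 6: select ACF,S (d=97/3); attach at lengths (17/3, 97/6); label the merged cluster ACFS
  updated: d(ACFS,HITV)=291/8
iteration 7: select ACFS,HITV (d=291/8); attach at lengths (97/48, 121/16); label the merged cluster ACFHISTV
final tree: ((((A:5/2,C:5/2):8,F:21/2):17/3,S:97/6):97/48,((H:5/2,V:5/2):65/8,(I:7/2,T:7/2):57/8):121/16)
total length: 493/6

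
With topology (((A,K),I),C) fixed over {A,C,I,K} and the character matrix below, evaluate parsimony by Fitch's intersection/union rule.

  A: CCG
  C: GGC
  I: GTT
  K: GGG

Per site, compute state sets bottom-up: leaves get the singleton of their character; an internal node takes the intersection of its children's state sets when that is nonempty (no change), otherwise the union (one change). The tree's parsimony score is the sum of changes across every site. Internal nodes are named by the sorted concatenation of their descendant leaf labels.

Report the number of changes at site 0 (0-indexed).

1

[col 0] AK: children A:{C}, K:{G} ∪→ {C,G}; cost 1
[col 0] AIK: children AK:{C,G}, I:{G} ∩→ {G}; cost 0
[col 0] ACIK: children AIK:{G}, C:{G} ∩→ {G}; cost 0
[col 1] AK: children A:{C}, K:{G} ∪→ {C,G}; cost 1
[col 1] AIK: children AK:{C,G}, I:{T} ∪→ {C,G,T}; cost 1
[col 1] ACIK: children AIK:{C,G,T}, C:{G} ∩→ {G}; cost 0
[col 2] AK: children A:{G}, K:{G} ∩→ {G}; cost 0
[col 2] AIK: children AK:{G}, I:{T} ∪→ {G,T}; cost 1
[col 2] ACIK: children AIK:{G,T}, C:{C} ∪→ {C,G,T}; cost 1
per-site changes: [1, 2, 2]; total = 5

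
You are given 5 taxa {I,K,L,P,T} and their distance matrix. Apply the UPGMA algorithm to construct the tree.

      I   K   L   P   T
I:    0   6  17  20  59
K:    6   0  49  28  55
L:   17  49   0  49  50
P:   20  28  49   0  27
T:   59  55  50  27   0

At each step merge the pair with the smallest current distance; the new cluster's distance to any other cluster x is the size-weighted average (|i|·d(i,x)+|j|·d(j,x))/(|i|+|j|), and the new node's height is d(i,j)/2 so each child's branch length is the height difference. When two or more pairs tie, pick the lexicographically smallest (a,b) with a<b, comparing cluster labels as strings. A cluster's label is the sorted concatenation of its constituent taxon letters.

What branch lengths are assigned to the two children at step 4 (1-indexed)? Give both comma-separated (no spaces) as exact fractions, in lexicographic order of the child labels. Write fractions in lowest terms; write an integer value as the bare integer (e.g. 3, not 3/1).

113/24,191/8

iteration 1: select I,K (d=6); attach at lengths (3, 3); label the merged cluster IK
  updated: d(IK,L)=33, d(IK,P)=24, d(IK,T)=57
iteration 2: select IK,P (d=24); attach at lengths (9, 12); label the merged cluster IKP
  updated: d(IKP,L)=115/3, d(IKP,T)=47
iteration 3: select IKP,L (d=115/3); attach at lengths (43/6, 115/6); label the merged cluster IKLP
  updated: d(IKLP,T)=191/4
iteration 4: select IKLP,T (d=191/4); attach at lengths (113/24, 191/8); label the merged cluster IKLPT
final tree: ((((I:3,K:3):9,P:12):43/6,L:115/6):113/24,T:191/8)
total length: 983/12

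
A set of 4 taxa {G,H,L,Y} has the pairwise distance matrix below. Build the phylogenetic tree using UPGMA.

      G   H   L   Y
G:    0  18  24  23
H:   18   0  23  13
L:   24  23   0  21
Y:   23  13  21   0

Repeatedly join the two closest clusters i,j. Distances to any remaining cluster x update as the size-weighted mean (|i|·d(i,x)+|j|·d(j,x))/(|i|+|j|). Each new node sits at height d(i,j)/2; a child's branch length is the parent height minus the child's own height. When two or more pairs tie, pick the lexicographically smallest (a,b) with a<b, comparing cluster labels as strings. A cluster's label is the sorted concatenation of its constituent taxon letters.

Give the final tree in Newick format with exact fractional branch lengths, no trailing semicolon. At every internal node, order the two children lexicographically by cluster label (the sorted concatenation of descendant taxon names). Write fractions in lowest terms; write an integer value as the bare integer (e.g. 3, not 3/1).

1. join H+Y (d=13) ⇒ HY; edges |H|=13/2, |Y|=13/2
  updated: d(G,HY)=41/2, d(HY,L)=22
2. join G+HY (d=41/2) ⇒ GHY; edges |G|=41/4, |HY|=15/4
  updated: d(GHY,L)=68/3
3. join GHY+L (d=68/3) ⇒ GHLY; edges |GHY|=13/12, |L|=34/3
final tree: ((G:41/4,(H:13/2,Y:13/2):15/4):13/12,L:34/3)
total length: 473/12

((G:41/4,(H:13/2,Y:13/2):15/4):13/12,L:34/3)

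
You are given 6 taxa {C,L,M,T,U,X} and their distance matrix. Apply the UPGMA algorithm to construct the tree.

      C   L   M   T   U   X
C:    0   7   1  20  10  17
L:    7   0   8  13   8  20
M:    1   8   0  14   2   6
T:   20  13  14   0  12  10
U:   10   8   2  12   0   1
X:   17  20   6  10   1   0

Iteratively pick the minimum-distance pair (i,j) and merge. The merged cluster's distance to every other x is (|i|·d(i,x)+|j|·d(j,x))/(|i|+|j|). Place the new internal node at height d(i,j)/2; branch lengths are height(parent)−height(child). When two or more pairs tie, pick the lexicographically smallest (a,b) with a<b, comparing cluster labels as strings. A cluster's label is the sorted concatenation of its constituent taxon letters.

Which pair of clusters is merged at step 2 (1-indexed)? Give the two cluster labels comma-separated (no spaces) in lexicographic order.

iteration 1: select C,M (d=1); attach at lengths (1/2, 1/2); label the merged cluster CM
  updated: d(CM,L)=15/2, d(CM,T)=17, d(CM,U)=6, d(CM,X)=23/2
iteration 2: select U,X (d=1); attach at lengths (1/2, 1/2); label the merged cluster UX
  updated: d(CM,UX)=35/4, d(L,UX)=14, d(T,UX)=11
iteration 3: select CM,L (d=15/2); attach at lengths (13/4, 15/4); label the merged cluster CLM
  updated: d(CLM,T)=47/3, d(CLM,UX)=21/2
iteration 4: select CLM,UX (d=21/2); attach at lengths (3/2, 19/4); label the merged cluster CLMUX
  updated: d(CLMUX,T)=69/5
iteration 5: select CLMUX,T (d=69/5); attach at lengths (33/20, 69/10); label the merged cluster CLMTUX
final tree: ((((C:1/2,M:1/2):13/4,L:15/4):3/2,(U:1/2,X:1/2):19/4):33/20,T:69/10)
total length: 119/5

U,X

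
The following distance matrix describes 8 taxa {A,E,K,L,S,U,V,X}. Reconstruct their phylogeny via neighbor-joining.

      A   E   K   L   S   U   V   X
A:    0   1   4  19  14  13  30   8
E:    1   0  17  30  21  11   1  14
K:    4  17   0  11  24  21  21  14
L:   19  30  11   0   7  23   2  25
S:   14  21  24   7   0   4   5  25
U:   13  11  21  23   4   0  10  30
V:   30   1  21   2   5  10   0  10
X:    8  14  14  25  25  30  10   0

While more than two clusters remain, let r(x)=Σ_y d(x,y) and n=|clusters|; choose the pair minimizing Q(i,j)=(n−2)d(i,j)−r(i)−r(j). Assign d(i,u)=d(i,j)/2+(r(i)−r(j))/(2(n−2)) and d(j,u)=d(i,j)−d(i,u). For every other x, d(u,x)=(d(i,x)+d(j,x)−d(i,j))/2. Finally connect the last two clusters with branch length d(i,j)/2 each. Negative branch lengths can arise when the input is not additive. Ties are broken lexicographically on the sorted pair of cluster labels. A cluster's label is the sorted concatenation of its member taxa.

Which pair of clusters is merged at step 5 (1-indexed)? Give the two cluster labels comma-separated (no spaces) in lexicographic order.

1. join S+U (d=4, Q=-188) ⇒ SU; edges |S|=1, |U|=3
  updated: d(A,SU)=23/2, d(E,SU)=14, d(K,SU)=41/2, d(L,SU)=13, d(SU,V)=11/2, d(SU,X)=51/2
2. join L+V (d=2, Q=-319/2) ⇒ LV; edges |L|=81/20, |V|=-41/20
  updated: d(A,LV)=47/2, d(E,LV)=29/2, d(K,LV)=15, d(LV,SU)=33/4, d(LV,X)=33/2
3. join LV+SU (d=33/4, Q=-249/2) ⇒ LSUV; edges |LV|=31/8, |SU|=35/8
  updated: d(A,LSUV)=107/8, d(E,LSUV)=81/8, d(K,LSUV)=109/8, d(LSUV,X)=135/8
4. join E+LSUV (d=81/8, Q=-263/4) ⇒ ELSUV; edges |E|=37/12, |LSUV|=169/24
  updated: d(A,ELSUV)=17/8, d(ELSUV,K)=41/4, d(ELSUV,X)=83/8
5. join A+K (d=4, Q=-275/8) ⇒ AK; edges |A|=-49/32, |K|=177/32
  updated: d(AK,ELSUV)=67/16, d(AK,X)=9
6. join AK+ELSUV (d=67/16, Q=-377/16) ⇒ AEKLSUV; edges |AK|=45/32, |ELSUV|=89/32
  updated: d(AEKLSUV,X)=243/32
7. join AEKLSUV+X (d=243/32) ⇒ AEKLSUVX; edges |AEKLSUV|=243/64, |X|=243/64
final tree: (((A:-49/32,K:177/32):45/32,(E:37/12,((L:81/20,V:-41/20):31/8,(S:1,U:3):35/8):169/24):89/32):243/64,X:243/64)
total length: 1285/32

A,K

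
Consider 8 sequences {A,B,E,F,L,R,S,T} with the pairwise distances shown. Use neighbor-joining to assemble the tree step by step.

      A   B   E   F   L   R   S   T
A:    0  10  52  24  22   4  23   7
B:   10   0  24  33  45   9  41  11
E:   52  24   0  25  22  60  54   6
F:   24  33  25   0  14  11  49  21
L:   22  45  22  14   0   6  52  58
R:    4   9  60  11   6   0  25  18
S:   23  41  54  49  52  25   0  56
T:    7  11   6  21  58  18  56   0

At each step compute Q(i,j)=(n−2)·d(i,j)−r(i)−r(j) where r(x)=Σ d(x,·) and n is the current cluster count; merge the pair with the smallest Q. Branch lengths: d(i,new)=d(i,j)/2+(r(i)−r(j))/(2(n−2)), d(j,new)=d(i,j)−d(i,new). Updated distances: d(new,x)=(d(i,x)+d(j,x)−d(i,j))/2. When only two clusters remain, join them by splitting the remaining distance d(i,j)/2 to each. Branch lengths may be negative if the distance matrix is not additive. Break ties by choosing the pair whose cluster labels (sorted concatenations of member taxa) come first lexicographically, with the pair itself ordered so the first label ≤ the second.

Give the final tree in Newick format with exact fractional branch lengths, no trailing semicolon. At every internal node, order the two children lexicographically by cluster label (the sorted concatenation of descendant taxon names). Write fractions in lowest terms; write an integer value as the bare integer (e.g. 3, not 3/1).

1. join E+T (d=6, Q=-384) ⇒ ET; edges |E|=17/2, |T|=-5/2
  updated: d(A,ET)=53/2, d(B,ET)=29/2, d(ET,F)=20, d(ET,L)=37, d(ET,R)=36, d(ET,S)=52
2. join B+ET (d=29/2, Q=-266) ⇒ BET; edges |B|=39/10, |ET|=53/5
  updated: d(A,BET)=11, d(BET,F)=77/4, d(BET,L)=135/4, d(BET,R)=61/4, d(BET,S)=157/4
3. join F+L (d=14, Q=-189) ⇒ FL; edges |F|=91/16, |L|=133/16
  updated: d(A,FL)=16, d(BET,FL)=39/2, d(FL,R)=3/2, d(FL,S)=87/2
4. join FL+R (d=3/2, Q=-487/4) ⇒ FLR; edges |FL|=157/24, |R|=-121/24
  updated: d(A,FLR)=37/4, d(BET,FLR)=133/8, d(FLR,S)=67/2
5. join A+S (d=23, Q=-93) ⇒ AS; edges |A|=-13/8, |S|=197/8
  updated: d(AS,BET)=109/8, d(AS,FLR)=79/8
6. join AS+BET (d=109/8, Q=-321/8) ⇒ ABEST; edges |AS|=55/16, |BET|=163/16
  updated: d(ABEST,FLR)=103/16
7. join ABEST+FLR (d=103/16) ⇒ ABEFLRST; edges |ABEST|=103/32, |FLR|=103/32
final tree: (((A:-13/8,S:197/8):55/16,(B:39/10,(E:17/2,T:-5/2):53/5):163/16):103/32,((F:91/16,L:133/16):157/24,R:-121/24):103/32)
total length: 1265/16

(((A:-13/8,S:197/8):55/16,(B:39/10,(E:17/2,T:-5/2):53/5):163/16):103/32,((F:91/16,L:133/16):157/24,R:-121/24):103/32)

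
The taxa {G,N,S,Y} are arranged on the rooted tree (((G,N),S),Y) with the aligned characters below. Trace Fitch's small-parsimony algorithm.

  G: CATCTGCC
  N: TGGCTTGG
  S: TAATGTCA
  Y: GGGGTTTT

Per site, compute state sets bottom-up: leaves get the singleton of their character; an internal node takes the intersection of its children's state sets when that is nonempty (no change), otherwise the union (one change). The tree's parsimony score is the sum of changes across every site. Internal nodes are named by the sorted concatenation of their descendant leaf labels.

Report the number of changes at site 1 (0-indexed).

[col 0] GN: children G:{C}, N:{T} ∪→ {C,T}; cost 1
[col 0] GNS: children GN:{C,T}, S:{T} ∩→ {T}; cost 0
[col 0] GNSY: children GNS:{T}, Y:{G} ∪→ {G,T}; cost 1
[col 1] GN: children G:{A}, N:{G} ∪→ {A,G}; cost 1
[col 1] GNS: children GN:{A,G}, S:{A} ∩→ {A}; cost 0
[col 1] GNSY: children GNS:{A}, Y:{G} ∪→ {A,G}; cost 1
[col 2] GN: children G:{T}, N:{G} ∪→ {G,T}; cost 1
[col 2] GNS: children GN:{G,T}, S:{A} ∪→ {A,G,T}; cost 1
[col 2] GNSY: children GNS:{A,G,T}, Y:{G} ∩→ {G}; cost 0
[col 3] GN: children G:{C}, N:{C} ∩→ {C}; cost 0
[col 3] GNS: children GN:{C}, S:{T} ∪→ {C,T}; cost 1
[col 3] GNSY: children GNS:{C,T}, Y:{G} ∪→ {C,G,T}; cost 1
[col 4] GN: children G:{T}, N:{T} ∩→ {T}; cost 0
[col 4] GNS: children GN:{T}, S:{G} ∪→ {G,T}; cost 1
[col 4] GNSY: children GNS:{G,T}, Y:{T} ∩→ {T}; cost 0
[col 5] GN: children G:{G}, N:{T} ∪→ {G,T}; cost 1
[col 5] GNS: children GN:{G,T}, S:{T} ∩→ {T}; cost 0
[col 5] GNSY: children GNS:{T}, Y:{T} ∩→ {T}; cost 0
[col 6] GN: children G:{C}, N:{G} ∪→ {C,G}; cost 1
[col 6] GNS: children GN:{C,G}, S:{C} ∩→ {C}; cost 0
[col 6] GNSY: children GNS:{C}, Y:{T} ∪→ {C,T}; cost 1
[col 7] GN: children G:{C}, N:{G} ∪→ {C,G}; cost 1
[col 7] GNS: children GN:{C,G}, S:{A} ∪→ {A,C,G}; cost 1
[col 7] GNSY: children GNS:{A,C,G}, Y:{T} ∪→ {A,C,G,T}; cost 1
per-site changes: [2, 2, 2, 2, 1, 1, 2, 3]; total = 15

2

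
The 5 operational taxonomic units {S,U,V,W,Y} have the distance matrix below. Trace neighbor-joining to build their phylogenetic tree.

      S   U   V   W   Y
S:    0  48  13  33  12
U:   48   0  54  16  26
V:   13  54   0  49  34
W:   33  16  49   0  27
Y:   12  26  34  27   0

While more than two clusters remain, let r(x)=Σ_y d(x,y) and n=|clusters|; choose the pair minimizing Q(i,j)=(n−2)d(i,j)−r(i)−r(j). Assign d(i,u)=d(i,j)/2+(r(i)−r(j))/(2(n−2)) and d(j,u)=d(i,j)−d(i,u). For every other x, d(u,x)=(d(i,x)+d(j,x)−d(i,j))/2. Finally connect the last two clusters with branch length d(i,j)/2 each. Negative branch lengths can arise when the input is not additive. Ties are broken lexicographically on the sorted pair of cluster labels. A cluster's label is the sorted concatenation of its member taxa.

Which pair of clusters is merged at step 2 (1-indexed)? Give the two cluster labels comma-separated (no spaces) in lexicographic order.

S,V

iteration 1: select U,W (d=16, Q=-221); attach at lengths (67/6, 29/6); label the merged cluster UW
  updated: d(S,UW)=65/2, d(UW,V)=87/2, d(UW,Y)=37/2
iteration 2: select S,V (d=13, Q=-122); attach at lengths (-7/4, 59/4); label the merged cluster SV
  updated: d(SV,UW)=63/2, d(SV,Y)=33/2
iteration 3: select SV,UW (d=63/2, Q=-133/2); attach at lengths (59/4, 67/4); label the merged cluster SUVW
  updated: d(SUVW,Y)=7/4
iteration 4: select SUVW,Y (d=7/4); attach at lengths (7/8, 7/8); label the merged cluster SUVWY
final tree: (((S:-7/4,V:59/4):59/4,(U:67/6,W:29/6):67/4):7/8,Y:7/8)
total length: 249/4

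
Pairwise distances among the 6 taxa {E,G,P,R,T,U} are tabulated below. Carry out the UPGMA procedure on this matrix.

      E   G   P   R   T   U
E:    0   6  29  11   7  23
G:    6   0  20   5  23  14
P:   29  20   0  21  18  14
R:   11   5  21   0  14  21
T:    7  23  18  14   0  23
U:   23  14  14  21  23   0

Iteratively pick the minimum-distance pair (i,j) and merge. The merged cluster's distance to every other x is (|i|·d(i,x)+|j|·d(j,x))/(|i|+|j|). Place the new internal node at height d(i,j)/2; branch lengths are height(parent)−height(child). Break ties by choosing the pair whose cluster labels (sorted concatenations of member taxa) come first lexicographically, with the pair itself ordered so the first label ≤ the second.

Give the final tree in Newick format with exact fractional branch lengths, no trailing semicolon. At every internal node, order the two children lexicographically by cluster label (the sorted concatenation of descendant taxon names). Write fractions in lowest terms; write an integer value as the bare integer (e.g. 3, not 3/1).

iteration 1: select G,R (d=5); attach at lengths (5/2, 5/2); label the merged cluster GR
  updated: d(E,GR)=17/2, d(GR,P)=41/2, d(GR,T)=37/2, d(GR,U)=35/2
iteration 2: select E,T (d=7); attach at lengths (7/2, 7/2); label the merged cluster ET
  updated: d(ET,GR)=27/2, d(ET,P)=47/2, d(ET,U)=23
iteration 3: select ET,GR (d=27/2); attach at lengths (13/4, 17/4); label the merged cluster EGRT
  updated: d(EGRT,P)=22, d(EGRT,U)=81/4
iteration 4: select P,U (d=14); attach at lengths (7, 7); label the merged cluster PU
  updated: d(EGRT,PU)=169/8
iteration 5: select EGRT,PU (d=169/8); attach at lengths (61/16, 57/16); label the merged cluster EGPRTU
final tree: (((E:7/2,T:7/2):13/4,(G:5/2,R:5/2):17/4):61/16,(P:7,U:7):57/16)
total length: 327/8

(((E:7/2,T:7/2):13/4,(G:5/2,R:5/2):17/4):61/16,(P:7,U:7):57/16)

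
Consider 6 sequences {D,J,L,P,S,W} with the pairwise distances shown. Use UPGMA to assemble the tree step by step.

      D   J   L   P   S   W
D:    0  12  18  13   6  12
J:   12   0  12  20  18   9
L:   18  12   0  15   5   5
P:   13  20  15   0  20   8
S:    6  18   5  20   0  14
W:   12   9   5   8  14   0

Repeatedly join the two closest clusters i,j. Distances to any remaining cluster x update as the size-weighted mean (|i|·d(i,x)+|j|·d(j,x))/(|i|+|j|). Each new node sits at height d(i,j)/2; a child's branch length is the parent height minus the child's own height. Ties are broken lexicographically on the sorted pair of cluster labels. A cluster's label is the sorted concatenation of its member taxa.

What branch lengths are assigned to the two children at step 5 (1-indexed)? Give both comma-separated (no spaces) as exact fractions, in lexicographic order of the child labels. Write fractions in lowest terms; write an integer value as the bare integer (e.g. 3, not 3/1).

iteration 1: select L,S (d=5); attach at lengths (5/2, 5/2); label the merged cluster LS
  updated: d(D,LS)=12, d(J,LS)=15, d(LS,P)=35/2, d(LS,W)=19/2
iteration 2: select P,W (d=8); attach at lengths (4, 4); label the merged cluster PW
  updated: d(D,PW)=25/2, d(J,PW)=29/2, d(LS,PW)=27/2
iteration 3: select D,J (d=12); attach at lengths (6, 6); label the merged cluster DJ
  updated: d(DJ,LS)=27/2, d(DJ,PW)=27/2
iteration 4: select DJ,LS (d=27/2); attach at lengths (3/4, 17/4); label the merged cluster DJLS
  updated: d(DJLS,PW)=27/2
iteration 5: select DJLS,PW (d=27/2); attach at lengths (0, 11/4); label the merged cluster DJLPSW
final tree: (((D:6,J:6):3/4,(L:5/2,S:5/2):17/4):0,(P:4,W:4):11/4)
total length: 131/4

0,11/4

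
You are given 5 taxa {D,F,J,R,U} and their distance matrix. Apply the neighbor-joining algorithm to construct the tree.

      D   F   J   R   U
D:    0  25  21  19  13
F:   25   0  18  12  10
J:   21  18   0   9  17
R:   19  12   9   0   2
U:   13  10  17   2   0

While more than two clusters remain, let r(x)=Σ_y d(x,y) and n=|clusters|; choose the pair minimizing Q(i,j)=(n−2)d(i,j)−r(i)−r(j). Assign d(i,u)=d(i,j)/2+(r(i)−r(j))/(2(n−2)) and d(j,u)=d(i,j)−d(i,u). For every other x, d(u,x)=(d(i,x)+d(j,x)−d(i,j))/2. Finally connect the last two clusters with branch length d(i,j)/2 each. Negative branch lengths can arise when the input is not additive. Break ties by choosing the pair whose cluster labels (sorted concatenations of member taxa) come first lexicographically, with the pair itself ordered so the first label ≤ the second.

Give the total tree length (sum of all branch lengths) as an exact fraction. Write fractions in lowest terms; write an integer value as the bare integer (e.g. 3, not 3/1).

iteration 1: select D,U (d=13, Q=-81); attach at lengths (25/2, 1/2); label the merged cluster DU
  updated: d(DU,F)=11, d(DU,J)=25/2, d(DU,R)=4
iteration 2: select DU,F (d=11, Q=-93/2); attach at lengths (17/8, 71/8); label the merged cluster DFU
  updated: d(DFU,J)=39/4, d(DFU,R)=5/2
iteration 3: select DFU,J (d=39/4, Q=-85/4); attach at lengths (13/8, 65/8); label the merged cluster DFJU
  updated: d(DFJU,R)=7/8
iteration 4: select DFJU,R (d=7/8); attach at lengths (7/16, 7/16); label the merged cluster DFJRU
final tree: ((((D:25/2,U:1/2):17/8,F:71/8):13/8,J:65/8):7/16,R:7/16)
total length: 277/8

277/8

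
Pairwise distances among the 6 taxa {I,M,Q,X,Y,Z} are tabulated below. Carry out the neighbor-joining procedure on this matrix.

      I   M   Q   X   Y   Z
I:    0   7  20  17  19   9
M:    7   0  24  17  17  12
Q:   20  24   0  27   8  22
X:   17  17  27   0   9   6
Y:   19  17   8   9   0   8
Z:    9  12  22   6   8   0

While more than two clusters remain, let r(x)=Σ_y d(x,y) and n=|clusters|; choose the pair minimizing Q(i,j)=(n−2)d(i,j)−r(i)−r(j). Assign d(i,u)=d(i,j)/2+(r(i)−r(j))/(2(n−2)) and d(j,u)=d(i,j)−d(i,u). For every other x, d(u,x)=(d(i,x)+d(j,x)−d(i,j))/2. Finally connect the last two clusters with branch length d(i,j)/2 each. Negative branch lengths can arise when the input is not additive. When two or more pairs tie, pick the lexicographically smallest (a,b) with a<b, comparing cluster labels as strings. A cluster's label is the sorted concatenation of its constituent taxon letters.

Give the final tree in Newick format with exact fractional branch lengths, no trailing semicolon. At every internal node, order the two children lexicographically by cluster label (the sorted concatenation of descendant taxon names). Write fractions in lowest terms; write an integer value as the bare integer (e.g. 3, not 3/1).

1. join Q+Y (d=8, Q=-130) ⇒ QY; edges |Q|=9, |Y|=-1
  updated: d(I,QY)=31/2, d(M,QY)=33/2, d(QY,X)=14, d(QY,Z)=11
2. join I+M (d=7, Q=-80) ⇒ IM; edges |I|=17/6, |M|=25/6
  updated: d(IM,QY)=25/2, d(IM,X)=27/2, d(IM,Z)=7
3. join IM+QY (d=25/2, Q=-91/2) ⇒ IMQY; edges |IM|=41/8, |QY|=59/8
  updated: d(IMQY,X)=15/2, d(IMQY,Z)=11/4
4. join IMQY+X (d=15/2, Q=-65/4) ⇒ IMQXY; edges |IMQY|=17/8, |X|=43/8
  updated: d(IMQXY,Z)=5/8
5. join IMQXY+Z (d=5/8) ⇒ IMQXYZ; edges |IMQXY|=5/16, |Z|=5/16
final tree: ((((I:17/6,M:25/6):41/8,(Q:9,Y:-1):59/8):17/8,X:43/8):5/16,Z:5/16)
total length: 285/8

((((I:17/6,M:25/6):41/8,(Q:9,Y:-1):59/8):17/8,X:43/8):5/16,Z:5/16)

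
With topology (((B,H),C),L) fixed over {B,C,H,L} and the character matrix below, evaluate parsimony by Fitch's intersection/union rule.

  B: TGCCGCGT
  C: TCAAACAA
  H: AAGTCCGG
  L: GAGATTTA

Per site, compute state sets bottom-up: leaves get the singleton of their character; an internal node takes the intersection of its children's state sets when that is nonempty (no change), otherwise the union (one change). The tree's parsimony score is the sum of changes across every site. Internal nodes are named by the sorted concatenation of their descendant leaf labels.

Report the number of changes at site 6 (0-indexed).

site 0, node BH: B={T} ∪ H={A} → {A,T} (+1)
site 0, node BCH: BH={A,T} ∩ C={T} → {T} (+0)
site 0, node BCHL: BCH={T} ∪ L={G} → {G,T} (+1)
site 1, node BH: B={G} ∪ H={A} → {A,G} (+1)
site 1, node BCH: BH={A,G} ∪ C={C} → {A,C,G} (+1)
site 1, node BCHL: BCH={A,C,G} ∩ L={A} → {A} (+0)
site 2, node BH: B={C} ∪ H={G} → {C,G} (+1)
site 2, node BCH: BH={C,G} ∪ C={A} → {A,C,G} (+1)
site 2, node BCHL: BCH={A,C,G} ∩ L={G} → {G} (+0)
site 3, node BH: B={C} ∪ H={T} → {C,T} (+1)
site 3, node BCH: BH={C,T} ∪ C={A} → {A,C,T} (+1)
site 3, node BCHL: BCH={A,C,T} ∩ L={A} → {A} (+0)
site 4, node BH: B={G} ∪ H={C} → {C,G} (+1)
site 4, node BCH: BH={C,G} ∪ C={A} → {A,C,G} (+1)
site 4, node BCHL: BCH={A,C,G} ∪ L={T} → {A,C,G,T} (+1)
site 5, node BH: B={C} ∩ H={C} → {C} (+0)
site 5, node BCH: BH={C} ∩ C={C} → {C} (+0)
site 5, node BCHL: BCH={C} ∪ L={T} → {C,T} (+1)
site 6, node BH: B={G} ∩ H={G} → {G} (+0)
site 6, node BCH: BH={G} ∪ C={A} → {A,G} (+1)
site 6, node BCHL: BCH={A,G} ∪ L={T} → {A,G,T} (+1)
site 7, node BH: B={T} ∪ H={G} → {G,T} (+1)
site 7, node BCH: BH={G,T} ∪ C={A} → {A,G,T} (+1)
site 7, node BCHL: BCH={A,G,T} ∩ L={A} → {A} (+0)
per-site changes: [2, 2, 2, 2, 3, 1, 2, 2]; total = 16

2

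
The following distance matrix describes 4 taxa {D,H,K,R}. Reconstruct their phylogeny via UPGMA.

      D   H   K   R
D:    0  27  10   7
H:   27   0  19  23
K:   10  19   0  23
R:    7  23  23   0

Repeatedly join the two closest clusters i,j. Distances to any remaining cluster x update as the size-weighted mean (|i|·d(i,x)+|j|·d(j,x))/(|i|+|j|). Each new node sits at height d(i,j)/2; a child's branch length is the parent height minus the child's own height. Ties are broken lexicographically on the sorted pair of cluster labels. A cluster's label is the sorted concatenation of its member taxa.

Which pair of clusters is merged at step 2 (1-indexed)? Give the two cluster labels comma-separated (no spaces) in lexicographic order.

1. join D+R (d=7) ⇒ DR; edges |D|=7/2, |R|=7/2
  updated: d(DR,H)=25, d(DR,K)=33/2
2. join DR+K (d=33/2) ⇒ DKR; edges |DR|=19/4, |K|=33/4
  updated: d(DKR,H)=23
3. join DKR+H (d=23) ⇒ DHKR; edges |DKR|=13/4, |H|=23/2
final tree: (((D:7/2,R:7/2):19/4,K:33/4):13/4,H:23/2)
total length: 139/4

DR,K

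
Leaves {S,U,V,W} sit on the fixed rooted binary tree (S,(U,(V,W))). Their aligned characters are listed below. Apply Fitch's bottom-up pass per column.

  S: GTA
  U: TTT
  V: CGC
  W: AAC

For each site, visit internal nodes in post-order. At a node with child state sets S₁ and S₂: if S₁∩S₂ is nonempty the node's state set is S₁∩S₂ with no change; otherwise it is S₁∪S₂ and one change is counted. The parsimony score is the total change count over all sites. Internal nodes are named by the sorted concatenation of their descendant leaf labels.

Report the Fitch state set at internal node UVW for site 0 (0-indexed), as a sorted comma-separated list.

A,C,T

VW@0: {C} ∪ {A} = {A,C} (union, +1)
UVW@0: {T} ∪ {A,C} = {A,C,T} (union, +1)
SUVW@0: {G} ∪ {A,C,T} = {A,C,G,T} (union, +1)
VW@1: {G} ∪ {A} = {A,G} (union, +1)
UVW@1: {T} ∪ {A,G} = {A,G,T} (union, +1)
SUVW@1: {T} ∩ {A,G,T} = {T} (intersection, +0)
VW@2: {C} ∩ {C} = {C} (intersection, +0)
UVW@2: {T} ∪ {C} = {C,T} (union, +1)
SUVW@2: {A} ∪ {C,T} = {A,C,T} (union, +1)
per-site changes: [3, 2, 2]; total = 7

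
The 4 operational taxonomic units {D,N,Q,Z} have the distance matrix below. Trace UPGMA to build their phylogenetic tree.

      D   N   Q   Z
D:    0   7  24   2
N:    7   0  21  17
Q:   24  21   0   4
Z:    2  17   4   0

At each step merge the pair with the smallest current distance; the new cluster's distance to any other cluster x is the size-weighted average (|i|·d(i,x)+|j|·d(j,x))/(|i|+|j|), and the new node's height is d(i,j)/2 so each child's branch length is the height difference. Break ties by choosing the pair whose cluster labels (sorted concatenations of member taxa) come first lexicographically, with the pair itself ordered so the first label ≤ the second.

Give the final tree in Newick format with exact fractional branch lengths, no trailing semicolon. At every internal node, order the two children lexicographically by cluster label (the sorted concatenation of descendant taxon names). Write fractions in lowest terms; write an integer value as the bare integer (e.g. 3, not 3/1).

(((D:1,Z:1):5,N:6):13/6,Q:49/6)

1. join D+Z (d=2) ⇒ DZ; edges |D|=1, |Z|=1
  updated: d(DZ,N)=12, d(DZ,Q)=14
2. join DZ+N (d=12) ⇒ DNZ; edges |DZ|=5, |N|=6
  updated: d(DNZ,Q)=49/3
3. join DNZ+Q (d=49/3) ⇒ DNQZ; edges |DNZ|=13/6, |Q|=49/6
final tree: (((D:1,Z:1):5,N:6):13/6,Q:49/6)
total length: 70/3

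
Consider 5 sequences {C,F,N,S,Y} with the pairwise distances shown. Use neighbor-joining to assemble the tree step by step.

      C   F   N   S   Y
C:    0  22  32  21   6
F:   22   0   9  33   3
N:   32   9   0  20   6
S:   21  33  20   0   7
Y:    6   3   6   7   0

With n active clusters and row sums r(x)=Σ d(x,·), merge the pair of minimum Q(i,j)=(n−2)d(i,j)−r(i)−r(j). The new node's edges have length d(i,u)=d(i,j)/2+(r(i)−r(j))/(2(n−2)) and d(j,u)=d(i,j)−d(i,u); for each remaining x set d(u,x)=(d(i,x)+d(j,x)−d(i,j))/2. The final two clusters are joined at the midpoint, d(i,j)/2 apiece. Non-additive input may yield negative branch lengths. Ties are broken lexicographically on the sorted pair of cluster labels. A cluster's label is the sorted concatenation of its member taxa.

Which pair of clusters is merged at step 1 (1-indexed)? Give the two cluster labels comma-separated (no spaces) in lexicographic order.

1. join F+N (d=9, Q=-107) ⇒ FN; edges |F|=9/2, |N|=9/2
  updated: d(C,FN)=45/2, d(FN,S)=22, d(FN,Y)=0
2. join C+S (d=21, Q=-115/2) ⇒ CS; edges |C|=83/8, |S|=85/8
  updated: d(CS,FN)=47/4, d(CS,Y)=-4
3. join CS+FN (d=47/4, Q=-31/4) ⇒ CFNS; edges |CS|=31/8, |FN|=63/8
  updated: d(CFNS,Y)=-63/8
4. join CFNS+Y (d=-63/8) ⇒ CFNSY; edges |CFNS|=-63/16, |Y|=-63/16
final tree: (((C:83/8,S:85/8):31/8,(F:9/2,N:9/2):63/8):-63/16,Y:-63/16)
total length: 271/8

F,N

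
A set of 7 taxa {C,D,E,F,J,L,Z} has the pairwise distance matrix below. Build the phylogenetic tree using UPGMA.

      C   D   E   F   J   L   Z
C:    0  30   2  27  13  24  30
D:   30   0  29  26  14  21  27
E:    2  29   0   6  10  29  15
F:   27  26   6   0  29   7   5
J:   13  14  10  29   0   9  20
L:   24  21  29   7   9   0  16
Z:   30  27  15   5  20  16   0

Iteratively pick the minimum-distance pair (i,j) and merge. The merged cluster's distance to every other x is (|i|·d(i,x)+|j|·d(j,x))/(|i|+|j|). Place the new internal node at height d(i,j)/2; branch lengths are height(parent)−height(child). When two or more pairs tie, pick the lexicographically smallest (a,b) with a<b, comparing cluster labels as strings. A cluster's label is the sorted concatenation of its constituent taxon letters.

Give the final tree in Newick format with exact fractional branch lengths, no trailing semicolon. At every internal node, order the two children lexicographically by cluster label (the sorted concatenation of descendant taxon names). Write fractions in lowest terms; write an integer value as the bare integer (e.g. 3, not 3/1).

(((C:1,E:1):35/4,(F:5/2,Z:5/2):29/4):13/12,(D:35/4,(J:9/2,L:9/2):17/4):25/12)

1. join C+E (d=2) ⇒ CE; edges |C|=1, |E|=1
  updated: d(CE,D)=59/2, d(CE,F)=33/2, d(CE,J)=23/2, d(CE,L)=53/2, d(CE,Z)=45/2
2. join F+Z (d=5) ⇒ FZ; edges |F|=5/2, |Z|=5/2
  updated: d(CE,FZ)=39/2, d(D,FZ)=53/2, d(FZ,J)=49/2, d(FZ,L)=23/2
3. join J+L (d=9) ⇒ JL; edges |J|=9/2, |L|=9/2
  updated: d(CE,JL)=19, d(D,JL)=35/2, d(FZ,JL)=18
4. join D+JL (d=35/2) ⇒ DJL; edges |D|=35/4, |JL|=17/4
  updated: d(CE,DJL)=45/2, d(DJL,FZ)=125/6
5. join CE+FZ (d=39/2) ⇒ CEFZ; edges |CE|=35/4, |FZ|=29/4
  updated: d(CEFZ,DJL)=65/3
6. join CEFZ+DJL (d=65/3) ⇒ CDEFJLZ; edges |CEFZ|=13/12, |DJL|=25/12
final tree: (((C:1,E:1):35/4,(F:5/2,Z:5/2):29/4):13/12,(D:35/4,(J:9/2,L:9/2):17/4):25/12)
total length: 289/6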